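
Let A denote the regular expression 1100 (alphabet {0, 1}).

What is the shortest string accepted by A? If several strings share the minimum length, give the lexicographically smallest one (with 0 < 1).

1100

By inspection of the expression, no string of length less than 4 matches, and 1100 is the lexicographically first match of length 4.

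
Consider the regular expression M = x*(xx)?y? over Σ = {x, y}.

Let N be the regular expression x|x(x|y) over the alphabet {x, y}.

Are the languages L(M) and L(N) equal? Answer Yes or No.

No

The empty string ε is accepted by M but rejected by N.
So L(M) ≠ L(N).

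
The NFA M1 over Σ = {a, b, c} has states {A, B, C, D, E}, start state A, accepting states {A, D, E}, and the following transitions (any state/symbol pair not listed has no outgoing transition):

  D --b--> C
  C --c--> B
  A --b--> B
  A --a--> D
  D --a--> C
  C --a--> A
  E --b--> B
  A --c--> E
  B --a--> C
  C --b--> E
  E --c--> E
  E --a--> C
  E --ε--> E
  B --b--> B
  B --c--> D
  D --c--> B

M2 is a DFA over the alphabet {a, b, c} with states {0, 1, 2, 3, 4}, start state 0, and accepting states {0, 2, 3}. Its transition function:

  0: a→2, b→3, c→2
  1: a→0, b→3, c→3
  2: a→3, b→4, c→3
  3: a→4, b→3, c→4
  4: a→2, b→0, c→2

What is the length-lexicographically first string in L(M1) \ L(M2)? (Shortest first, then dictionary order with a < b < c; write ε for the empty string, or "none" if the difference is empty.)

bc

The string bc is accepted by M1 but not by M2.
No shorter string lies in the difference, and bc is the lexicographically first length-2 string in L(M1) \ L(M2).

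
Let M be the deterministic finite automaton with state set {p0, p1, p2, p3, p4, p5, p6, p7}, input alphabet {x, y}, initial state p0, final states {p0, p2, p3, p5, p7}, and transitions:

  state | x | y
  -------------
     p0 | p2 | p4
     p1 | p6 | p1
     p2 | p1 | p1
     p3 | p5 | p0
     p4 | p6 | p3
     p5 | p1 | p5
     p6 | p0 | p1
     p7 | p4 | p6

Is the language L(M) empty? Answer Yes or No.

The empty string ε is accepted: the run p0 ends in the accepting state p0.
Since at least one string is accepted, L(M) is not empty.

No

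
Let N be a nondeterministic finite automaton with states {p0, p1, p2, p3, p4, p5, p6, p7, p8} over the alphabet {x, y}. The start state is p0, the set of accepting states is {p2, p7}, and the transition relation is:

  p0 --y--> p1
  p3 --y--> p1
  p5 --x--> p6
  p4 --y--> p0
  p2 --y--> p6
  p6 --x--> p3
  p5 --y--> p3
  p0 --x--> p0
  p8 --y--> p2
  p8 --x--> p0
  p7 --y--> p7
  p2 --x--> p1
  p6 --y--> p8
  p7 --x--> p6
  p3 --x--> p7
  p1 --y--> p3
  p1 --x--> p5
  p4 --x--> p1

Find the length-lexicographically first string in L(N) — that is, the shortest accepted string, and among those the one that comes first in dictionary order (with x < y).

A breadth-first search from p0 reaches an accepting state first via the path p0 → p1 → p3 → p7 on input yyx.
No string of length < 3 is accepted (BFS exhausts all shorter strings without reaching an accepting state), and yyx is the lexicographically least accepting string of length 3.

yyx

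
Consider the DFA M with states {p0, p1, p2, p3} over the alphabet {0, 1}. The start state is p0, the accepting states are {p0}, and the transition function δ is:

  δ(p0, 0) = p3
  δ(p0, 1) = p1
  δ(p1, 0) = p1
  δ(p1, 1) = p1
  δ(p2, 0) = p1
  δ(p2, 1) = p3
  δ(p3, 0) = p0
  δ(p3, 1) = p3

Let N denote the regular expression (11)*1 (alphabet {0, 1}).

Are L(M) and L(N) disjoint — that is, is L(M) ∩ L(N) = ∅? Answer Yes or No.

Yes

Converting the expression N to a DFA (subset construction, then merging equivalent states) gives the minimal DFA with states {n0, n1, n2}, start state n0, accepting states {n2} and transitions n0: 0→n1, 1→n2; n1: 0→n1, 1→n1; n2: 0→n1, 1→n0.
Exploring the product automaton M × N from the start pair (p0, n0), following both machines on each input symbol, reaches 6 state pairs: (p0, n0), (p3, n1), (p1, n2), (p0, n1), (p1, n1), (p1, n0).
M accepts in {p0} and N accepts in {n2}; no reachable pair has both components accepting, so no string drives both machines to acceptance simultaneously and L(M) ∩ L(N) = ∅.
So no string is accepted by both, and the intersection is empty.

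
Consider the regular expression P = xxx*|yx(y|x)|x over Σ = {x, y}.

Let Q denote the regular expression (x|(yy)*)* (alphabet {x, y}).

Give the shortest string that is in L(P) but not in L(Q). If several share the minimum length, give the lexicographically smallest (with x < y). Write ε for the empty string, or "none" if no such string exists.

yxx

The string yxx is accepted by P but not by Q.
No shorter string lies in the difference, and yxx is the lexicographically first length-3 string in L(P) \ L(Q).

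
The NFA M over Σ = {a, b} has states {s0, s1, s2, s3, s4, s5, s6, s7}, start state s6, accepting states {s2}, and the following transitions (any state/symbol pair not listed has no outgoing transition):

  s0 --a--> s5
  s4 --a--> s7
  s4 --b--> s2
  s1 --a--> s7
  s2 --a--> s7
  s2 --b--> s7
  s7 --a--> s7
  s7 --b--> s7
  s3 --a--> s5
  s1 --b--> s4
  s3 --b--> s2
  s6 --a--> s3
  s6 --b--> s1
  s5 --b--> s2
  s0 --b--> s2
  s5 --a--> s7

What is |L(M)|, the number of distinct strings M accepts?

3

The useful subgraph on states {s1, s2, s3, s4, s5, s6} is acyclic, so L(M) is finite; the longest accepting path visits 4 useful states, giving maximum string length 3.
Counting accepting paths from s6 by length: 1 of length 2, 2 of length 3. Total 3.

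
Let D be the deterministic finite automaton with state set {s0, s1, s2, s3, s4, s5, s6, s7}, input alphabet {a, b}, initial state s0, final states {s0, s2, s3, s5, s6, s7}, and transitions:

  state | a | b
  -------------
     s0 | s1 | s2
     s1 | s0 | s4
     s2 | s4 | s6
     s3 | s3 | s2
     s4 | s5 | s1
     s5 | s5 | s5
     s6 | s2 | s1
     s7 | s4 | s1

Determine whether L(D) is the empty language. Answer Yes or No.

No

The empty string ε is accepted: the run s0 ends in the accepting state s0.
Since at least one string is accepted, L(D) is not empty.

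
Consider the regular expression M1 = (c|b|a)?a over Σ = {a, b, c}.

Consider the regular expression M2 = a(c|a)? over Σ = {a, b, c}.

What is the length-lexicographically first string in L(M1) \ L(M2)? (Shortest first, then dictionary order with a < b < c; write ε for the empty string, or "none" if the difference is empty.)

The string ba is accepted by M1 but not by M2.
No shorter string lies in the difference, and ba is the lexicographically first length-2 string in L(M1) \ L(M2).

ba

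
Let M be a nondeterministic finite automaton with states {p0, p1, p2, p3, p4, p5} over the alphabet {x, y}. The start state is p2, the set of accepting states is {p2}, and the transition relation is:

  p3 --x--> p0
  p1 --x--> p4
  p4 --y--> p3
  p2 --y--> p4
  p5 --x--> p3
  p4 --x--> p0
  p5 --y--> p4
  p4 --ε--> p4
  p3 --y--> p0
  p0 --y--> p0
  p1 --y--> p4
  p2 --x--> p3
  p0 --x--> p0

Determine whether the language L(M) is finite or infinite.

finite

The useful states (reachable from p2 and able to reach an accepting state) are {p2}.
Restricted to these states the transition graph has no cycle, so every accepting path has bounded length and L is finite.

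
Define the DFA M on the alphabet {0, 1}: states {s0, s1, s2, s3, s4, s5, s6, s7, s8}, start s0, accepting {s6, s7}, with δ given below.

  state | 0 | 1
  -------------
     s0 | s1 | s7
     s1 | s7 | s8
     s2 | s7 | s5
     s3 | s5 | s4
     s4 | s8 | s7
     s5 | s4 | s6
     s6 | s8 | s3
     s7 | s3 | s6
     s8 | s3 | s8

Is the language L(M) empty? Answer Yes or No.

No

The string 1 is accepted: the run s0 → s7 ends in the accepting state s7.
Since at least one string is accepted, L(M) is not empty.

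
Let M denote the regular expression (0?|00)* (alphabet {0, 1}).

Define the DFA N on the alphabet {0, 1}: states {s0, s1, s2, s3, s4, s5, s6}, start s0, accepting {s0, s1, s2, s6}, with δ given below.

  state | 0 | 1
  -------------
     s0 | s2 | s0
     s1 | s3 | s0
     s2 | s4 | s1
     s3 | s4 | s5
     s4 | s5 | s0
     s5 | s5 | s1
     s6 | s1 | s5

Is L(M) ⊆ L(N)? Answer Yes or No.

The string 00 is in L(M) but not in L(N).
So L(M) ⊄ L(N).

No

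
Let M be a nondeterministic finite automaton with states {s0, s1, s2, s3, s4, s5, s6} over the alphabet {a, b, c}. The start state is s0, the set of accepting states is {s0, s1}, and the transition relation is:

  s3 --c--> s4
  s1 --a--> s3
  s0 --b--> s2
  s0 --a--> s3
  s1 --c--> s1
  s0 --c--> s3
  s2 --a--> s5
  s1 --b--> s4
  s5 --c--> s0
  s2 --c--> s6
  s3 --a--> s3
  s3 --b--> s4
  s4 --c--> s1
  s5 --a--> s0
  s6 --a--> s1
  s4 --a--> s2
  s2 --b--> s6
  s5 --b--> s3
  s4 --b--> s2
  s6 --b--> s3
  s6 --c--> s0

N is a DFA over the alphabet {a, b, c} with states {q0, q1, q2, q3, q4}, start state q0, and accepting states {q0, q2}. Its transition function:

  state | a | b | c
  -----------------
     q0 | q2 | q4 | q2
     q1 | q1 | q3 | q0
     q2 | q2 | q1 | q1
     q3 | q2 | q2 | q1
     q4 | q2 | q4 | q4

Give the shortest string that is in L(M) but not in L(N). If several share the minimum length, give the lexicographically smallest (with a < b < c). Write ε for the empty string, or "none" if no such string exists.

The string bac is accepted by M but not by N.
No shorter string lies in the difference, and bac is the lexicographically first length-3 string in L(M) \ L(N).

bac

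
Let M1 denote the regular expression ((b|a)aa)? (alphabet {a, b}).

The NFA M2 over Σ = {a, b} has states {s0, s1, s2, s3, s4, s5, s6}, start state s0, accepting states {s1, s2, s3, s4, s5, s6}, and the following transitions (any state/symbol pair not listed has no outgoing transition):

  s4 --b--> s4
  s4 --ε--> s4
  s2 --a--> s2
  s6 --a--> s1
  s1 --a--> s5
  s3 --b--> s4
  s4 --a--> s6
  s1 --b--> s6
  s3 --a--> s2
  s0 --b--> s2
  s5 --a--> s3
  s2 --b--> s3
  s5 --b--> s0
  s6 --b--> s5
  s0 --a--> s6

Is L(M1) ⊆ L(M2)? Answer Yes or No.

The empty string ε is in L(M1) but not in L(M2).
So L(M1) ⊄ L(M2).

No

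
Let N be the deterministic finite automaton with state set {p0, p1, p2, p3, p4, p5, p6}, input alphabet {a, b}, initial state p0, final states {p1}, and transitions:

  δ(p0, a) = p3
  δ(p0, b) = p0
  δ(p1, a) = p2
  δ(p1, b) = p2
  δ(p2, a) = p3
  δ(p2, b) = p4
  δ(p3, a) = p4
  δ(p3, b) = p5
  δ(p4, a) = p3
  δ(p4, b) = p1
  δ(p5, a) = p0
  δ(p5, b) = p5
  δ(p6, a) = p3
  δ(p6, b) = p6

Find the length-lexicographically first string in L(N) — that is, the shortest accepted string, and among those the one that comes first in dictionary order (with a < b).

aab

A breadth-first search from p0 reaches an accepting state first via the path p0 → p3 → p4 → p1 on input aab.
No string of length < 3 is accepted (BFS exhausts all shorter strings without reaching an accepting state), and aab is the lexicographically least accepting string of length 3.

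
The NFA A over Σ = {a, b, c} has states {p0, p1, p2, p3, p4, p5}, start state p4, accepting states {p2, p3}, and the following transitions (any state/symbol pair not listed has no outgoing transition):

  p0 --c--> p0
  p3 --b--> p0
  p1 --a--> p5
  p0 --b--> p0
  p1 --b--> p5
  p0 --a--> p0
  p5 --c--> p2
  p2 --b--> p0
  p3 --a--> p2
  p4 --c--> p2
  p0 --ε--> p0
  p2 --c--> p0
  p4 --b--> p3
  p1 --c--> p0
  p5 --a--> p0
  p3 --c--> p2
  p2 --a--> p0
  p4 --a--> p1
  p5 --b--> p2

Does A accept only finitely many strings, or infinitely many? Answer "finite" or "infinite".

finite

The useful states (reachable from p4 and able to reach an accepting state) are {p1, p2, p3, p4, p5}.
Restricted to these states the transition graph has no cycle, so every accepting path has bounded length and L is finite.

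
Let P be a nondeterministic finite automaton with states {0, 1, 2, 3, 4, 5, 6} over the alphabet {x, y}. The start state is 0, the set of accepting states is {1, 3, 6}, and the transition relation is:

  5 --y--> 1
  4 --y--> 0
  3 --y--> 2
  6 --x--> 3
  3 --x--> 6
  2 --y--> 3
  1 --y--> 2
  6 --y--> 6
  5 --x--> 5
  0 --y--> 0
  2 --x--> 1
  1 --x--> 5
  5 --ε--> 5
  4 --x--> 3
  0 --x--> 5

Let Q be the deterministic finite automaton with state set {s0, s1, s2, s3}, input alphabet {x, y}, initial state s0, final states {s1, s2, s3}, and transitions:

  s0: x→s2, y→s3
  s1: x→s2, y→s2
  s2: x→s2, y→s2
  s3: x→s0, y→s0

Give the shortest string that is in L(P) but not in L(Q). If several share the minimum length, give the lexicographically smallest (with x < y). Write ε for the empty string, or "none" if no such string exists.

The string yxyyyx is accepted by P but not by Q.
No shorter string lies in the difference, and yxyyyx is the lexicographically first length-6 string in L(P) \ L(Q).

yxyyyx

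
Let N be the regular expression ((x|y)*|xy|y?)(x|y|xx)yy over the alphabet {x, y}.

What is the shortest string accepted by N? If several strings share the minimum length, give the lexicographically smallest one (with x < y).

By inspection of the expression, no string of length less than 3 matches, and xyy is the lexicographically first match of length 3.

xyy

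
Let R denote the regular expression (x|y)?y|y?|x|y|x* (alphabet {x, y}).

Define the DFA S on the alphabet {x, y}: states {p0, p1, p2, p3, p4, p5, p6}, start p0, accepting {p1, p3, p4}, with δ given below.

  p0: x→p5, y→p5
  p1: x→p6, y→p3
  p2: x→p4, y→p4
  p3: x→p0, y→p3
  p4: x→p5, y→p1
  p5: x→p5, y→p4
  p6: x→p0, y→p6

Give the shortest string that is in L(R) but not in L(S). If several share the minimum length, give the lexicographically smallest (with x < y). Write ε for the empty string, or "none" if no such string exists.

ε

The empty string ε is accepted by R but not by S.
Since ε is the unique shortest string, it is the required witness.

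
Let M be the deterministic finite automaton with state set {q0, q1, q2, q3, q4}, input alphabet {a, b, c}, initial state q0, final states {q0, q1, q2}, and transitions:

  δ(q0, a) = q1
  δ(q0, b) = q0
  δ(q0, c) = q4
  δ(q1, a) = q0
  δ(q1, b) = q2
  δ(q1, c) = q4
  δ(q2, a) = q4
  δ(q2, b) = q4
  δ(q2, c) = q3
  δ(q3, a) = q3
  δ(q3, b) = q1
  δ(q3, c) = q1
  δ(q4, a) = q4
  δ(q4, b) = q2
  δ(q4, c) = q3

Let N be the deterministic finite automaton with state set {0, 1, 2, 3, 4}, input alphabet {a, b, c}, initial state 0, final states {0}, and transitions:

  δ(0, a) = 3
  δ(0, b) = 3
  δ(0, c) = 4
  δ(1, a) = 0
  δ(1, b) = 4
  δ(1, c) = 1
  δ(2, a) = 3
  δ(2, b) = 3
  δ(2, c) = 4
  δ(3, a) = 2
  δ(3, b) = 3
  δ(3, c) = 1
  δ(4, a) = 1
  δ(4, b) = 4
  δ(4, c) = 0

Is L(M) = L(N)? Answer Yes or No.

No

The string a is accepted by M but rejected by N.
So L(M) ≠ L(N).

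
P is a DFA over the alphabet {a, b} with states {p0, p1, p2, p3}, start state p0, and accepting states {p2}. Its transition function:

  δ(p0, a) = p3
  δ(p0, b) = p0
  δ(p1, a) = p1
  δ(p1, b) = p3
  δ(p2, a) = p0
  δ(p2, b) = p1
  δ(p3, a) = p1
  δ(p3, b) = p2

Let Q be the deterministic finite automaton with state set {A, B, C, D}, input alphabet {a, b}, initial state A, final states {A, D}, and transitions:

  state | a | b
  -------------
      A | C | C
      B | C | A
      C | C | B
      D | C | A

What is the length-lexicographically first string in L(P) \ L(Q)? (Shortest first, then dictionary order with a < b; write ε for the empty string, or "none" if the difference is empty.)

ab

The string ab is accepted by P but not by Q.
No shorter string lies in the difference, and ab is the lexicographically first length-2 string in L(P) \ L(Q).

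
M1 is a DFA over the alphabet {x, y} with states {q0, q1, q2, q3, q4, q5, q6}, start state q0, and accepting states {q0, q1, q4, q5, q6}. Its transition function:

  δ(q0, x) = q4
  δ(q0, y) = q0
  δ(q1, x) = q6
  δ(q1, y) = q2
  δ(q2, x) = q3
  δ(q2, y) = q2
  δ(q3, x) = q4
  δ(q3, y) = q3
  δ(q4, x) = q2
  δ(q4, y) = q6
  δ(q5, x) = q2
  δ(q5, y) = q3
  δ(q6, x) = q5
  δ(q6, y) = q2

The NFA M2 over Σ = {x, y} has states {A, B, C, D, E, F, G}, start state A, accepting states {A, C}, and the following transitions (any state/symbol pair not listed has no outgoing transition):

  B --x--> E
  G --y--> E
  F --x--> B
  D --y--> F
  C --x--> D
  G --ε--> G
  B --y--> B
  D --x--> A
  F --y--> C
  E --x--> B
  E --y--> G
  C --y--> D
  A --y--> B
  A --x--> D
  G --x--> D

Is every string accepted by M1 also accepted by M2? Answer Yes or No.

No

The string x is in L(M1) but not in L(M2).
So L(M1) ⊄ L(M2).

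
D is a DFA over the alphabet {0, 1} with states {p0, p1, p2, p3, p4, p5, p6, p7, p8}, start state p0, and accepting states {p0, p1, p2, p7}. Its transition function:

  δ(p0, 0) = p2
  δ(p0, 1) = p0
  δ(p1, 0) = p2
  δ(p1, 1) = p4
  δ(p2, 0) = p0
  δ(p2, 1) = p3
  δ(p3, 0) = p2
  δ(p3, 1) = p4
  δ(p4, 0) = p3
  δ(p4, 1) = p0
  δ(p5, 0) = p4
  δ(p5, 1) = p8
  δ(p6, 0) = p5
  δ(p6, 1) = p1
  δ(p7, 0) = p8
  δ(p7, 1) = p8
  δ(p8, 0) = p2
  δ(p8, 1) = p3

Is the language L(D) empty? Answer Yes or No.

The empty string ε is accepted: the run p0 ends in the accepting state p0.
Since at least one string is accepted, L(D) is not empty.

No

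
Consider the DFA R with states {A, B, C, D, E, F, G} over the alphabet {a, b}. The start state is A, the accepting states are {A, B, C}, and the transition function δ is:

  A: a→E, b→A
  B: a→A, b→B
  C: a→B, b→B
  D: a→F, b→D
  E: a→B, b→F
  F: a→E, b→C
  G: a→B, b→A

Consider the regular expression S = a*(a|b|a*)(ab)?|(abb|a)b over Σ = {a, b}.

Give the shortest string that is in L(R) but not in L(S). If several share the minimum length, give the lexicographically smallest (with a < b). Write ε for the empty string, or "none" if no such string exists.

The string bb is accepted by R but not by S.
No shorter string lies in the difference, and bb is the lexicographically first length-2 string in L(R) \ L(S).

bb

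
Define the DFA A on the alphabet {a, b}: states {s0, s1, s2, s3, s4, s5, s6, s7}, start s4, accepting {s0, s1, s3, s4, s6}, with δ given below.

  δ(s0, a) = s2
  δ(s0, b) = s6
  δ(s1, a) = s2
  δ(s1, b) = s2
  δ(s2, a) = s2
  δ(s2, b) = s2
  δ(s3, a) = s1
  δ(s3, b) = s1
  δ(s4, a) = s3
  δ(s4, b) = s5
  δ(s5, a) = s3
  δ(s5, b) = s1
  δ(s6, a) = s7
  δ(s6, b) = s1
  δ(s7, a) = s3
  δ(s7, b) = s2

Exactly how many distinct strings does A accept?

The useful subgraph on states {s1, s3, s4, s5} is acyclic, so L(A) is finite; the longest accepting path visits 4 useful states, giving maximum string length 3.
Counting accepting paths from s4 by length: 1 of length 0, 1 of length 1, 4 of length 2, 2 of length 3. Total 8.

8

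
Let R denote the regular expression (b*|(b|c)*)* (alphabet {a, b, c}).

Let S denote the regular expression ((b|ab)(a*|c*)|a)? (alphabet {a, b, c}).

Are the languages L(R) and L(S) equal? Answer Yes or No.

No

The string c is accepted by R but rejected by S.
So L(R) ≠ L(S).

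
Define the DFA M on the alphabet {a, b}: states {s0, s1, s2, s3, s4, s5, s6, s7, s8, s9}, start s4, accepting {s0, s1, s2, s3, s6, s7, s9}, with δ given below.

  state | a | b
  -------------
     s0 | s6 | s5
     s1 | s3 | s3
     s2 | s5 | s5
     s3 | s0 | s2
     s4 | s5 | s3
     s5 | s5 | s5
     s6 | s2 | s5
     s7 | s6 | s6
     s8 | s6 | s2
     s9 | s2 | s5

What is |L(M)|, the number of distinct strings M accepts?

5

The useful subgraph on states {s0, s2, s3, s4, s6} is acyclic, so L(M) is finite; the longest accepting path visits 5 useful states, giving maximum string length 4.
Counting accepting paths from s4 by length: 1 of length 1, 2 of length 2, 1 of length 3, 1 of length 4. Total 5.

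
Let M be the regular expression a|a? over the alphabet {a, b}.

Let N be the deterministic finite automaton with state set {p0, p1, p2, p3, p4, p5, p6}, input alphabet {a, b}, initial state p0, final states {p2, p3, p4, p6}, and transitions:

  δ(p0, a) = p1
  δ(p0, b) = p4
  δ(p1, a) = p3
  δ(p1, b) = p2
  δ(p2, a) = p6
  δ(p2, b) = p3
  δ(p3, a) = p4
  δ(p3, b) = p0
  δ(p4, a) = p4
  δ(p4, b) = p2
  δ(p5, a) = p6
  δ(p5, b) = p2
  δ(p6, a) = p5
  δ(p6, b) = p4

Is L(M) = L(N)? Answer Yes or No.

No

The empty string ε is accepted by M but rejected by N.
So L(M) ≠ L(N).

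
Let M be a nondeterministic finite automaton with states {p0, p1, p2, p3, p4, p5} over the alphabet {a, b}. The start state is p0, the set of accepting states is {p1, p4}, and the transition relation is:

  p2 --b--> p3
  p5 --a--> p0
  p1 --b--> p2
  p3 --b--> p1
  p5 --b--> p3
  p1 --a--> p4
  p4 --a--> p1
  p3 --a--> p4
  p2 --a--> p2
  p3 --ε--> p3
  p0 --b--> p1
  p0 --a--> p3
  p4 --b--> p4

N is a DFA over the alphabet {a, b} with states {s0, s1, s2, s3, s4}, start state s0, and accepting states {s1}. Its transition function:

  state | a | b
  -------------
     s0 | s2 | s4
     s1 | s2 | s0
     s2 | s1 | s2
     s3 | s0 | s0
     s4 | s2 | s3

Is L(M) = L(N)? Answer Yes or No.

The string b is accepted by M but rejected by N.
So L(M) ≠ L(N).

No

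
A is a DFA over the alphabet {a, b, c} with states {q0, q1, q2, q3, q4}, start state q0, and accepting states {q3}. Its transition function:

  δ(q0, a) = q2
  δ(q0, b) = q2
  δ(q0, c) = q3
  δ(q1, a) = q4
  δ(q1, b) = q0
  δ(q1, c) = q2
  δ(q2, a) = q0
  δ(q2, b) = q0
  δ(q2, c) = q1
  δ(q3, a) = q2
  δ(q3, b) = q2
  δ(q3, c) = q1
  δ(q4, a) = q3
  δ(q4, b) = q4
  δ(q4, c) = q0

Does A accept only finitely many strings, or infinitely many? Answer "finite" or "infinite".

infinite

State q0 is reachable from the start and can reach an accepting state, and it lies on the cycle q0 → q2 → q0.
Traversing that cycle any number of times yields accepted strings of unbounded length, so the language is infinite.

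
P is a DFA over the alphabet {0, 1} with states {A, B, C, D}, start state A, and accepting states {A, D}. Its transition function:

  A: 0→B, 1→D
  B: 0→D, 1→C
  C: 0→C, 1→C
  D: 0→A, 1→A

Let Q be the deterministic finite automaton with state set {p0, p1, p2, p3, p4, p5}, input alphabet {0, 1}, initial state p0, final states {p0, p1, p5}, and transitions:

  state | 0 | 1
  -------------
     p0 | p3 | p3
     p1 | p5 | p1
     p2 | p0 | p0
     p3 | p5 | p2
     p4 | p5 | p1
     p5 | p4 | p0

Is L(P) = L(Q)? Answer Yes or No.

No

The string 1 is accepted by P but rejected by Q.
So L(P) ≠ L(Q).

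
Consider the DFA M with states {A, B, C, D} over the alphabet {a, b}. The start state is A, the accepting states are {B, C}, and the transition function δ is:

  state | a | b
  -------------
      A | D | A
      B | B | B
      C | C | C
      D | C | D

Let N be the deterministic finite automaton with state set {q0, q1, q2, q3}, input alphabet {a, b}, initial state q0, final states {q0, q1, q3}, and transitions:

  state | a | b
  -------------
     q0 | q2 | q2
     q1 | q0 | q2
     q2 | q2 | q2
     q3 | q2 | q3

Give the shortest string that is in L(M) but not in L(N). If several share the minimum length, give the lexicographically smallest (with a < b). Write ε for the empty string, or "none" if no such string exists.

aa

The string aa is accepted by M but not by N.
No shorter string lies in the difference, and aa is the lexicographically first length-2 string in L(M) \ L(N).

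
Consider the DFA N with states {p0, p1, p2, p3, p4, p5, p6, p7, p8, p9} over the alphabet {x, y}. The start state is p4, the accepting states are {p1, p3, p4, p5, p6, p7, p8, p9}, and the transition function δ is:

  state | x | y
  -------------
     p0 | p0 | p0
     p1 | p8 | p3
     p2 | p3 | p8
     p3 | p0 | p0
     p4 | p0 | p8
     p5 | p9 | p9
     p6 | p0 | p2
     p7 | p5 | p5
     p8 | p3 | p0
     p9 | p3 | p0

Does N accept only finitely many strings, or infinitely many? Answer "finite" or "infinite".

The useful states (reachable from p4 and able to reach an accepting state) are {p3, p4, p8}.
Restricted to these states the transition graph has no cycle, so every accepting path has bounded length and L is finite.

finite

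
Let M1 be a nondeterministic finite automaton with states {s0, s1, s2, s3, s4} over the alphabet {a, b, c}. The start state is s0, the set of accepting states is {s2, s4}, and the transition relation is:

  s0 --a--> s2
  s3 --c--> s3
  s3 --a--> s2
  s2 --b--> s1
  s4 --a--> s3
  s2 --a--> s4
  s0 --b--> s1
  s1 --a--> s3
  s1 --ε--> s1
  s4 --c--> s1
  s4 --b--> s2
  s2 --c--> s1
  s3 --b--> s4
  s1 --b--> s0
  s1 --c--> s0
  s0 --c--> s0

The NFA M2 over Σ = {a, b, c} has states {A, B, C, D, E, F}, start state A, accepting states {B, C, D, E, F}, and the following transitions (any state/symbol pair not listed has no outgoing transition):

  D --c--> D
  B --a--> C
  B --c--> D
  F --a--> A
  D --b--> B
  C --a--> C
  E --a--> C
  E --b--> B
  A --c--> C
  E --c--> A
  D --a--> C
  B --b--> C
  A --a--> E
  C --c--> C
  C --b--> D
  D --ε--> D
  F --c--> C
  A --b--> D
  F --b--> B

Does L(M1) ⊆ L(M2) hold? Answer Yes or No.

Yes

Exploring the product automaton M1 × M2 from the start pair (s0, A), following both machines on each input symbol, reaches 18 state pairs: (s0, A), (s2, E), (s1, D), (s0, C), (s4, C), (s1, B), (s1, A), (s3, C), (s0, B), (s0, D), (s2, C), (s2, D), (s1, C), (s3, E), (s4, D), (s4, B), (s3, A), (s2, B).
M1 accepts in {s2, s4} and M2 accepts in {B, C, D, E, F}. The reachable pairs whose M1-component is accepting are (s2, E), (s4, C), (s2, C), (s2, D), (s4, D), (s4, B), (s2, B); in each of them the M2-component is accepting too, so the product for L(M1) \ L(M2) (M1-component accepting, M2-component rejecting) has no reachable accepting pair and the difference is empty.
Hence every string in L(M1) is also in L(M2).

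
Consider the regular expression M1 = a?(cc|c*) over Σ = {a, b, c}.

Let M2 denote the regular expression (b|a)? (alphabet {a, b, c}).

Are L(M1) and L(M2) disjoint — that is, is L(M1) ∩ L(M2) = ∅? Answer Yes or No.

The empty string ε is accepted by both M1 and M2.
Hence L(M1) ∩ L(M2) ≠ ∅.

No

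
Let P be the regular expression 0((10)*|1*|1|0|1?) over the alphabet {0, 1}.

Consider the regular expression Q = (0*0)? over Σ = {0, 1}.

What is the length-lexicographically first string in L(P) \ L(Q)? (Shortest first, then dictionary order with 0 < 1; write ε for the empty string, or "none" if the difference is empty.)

The string 01 is accepted by P but not by Q.
No shorter string lies in the difference, and 01 is the lexicographically first length-2 string in L(P) \ L(Q).

01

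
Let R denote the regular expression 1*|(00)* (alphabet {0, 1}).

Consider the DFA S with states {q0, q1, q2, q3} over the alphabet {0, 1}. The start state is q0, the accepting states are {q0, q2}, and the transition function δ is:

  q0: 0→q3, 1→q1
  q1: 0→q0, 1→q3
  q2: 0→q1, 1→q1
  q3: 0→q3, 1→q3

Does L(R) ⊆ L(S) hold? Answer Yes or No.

The string 1 is in L(R) but not in L(S).
So L(R) ⊄ L(S).

No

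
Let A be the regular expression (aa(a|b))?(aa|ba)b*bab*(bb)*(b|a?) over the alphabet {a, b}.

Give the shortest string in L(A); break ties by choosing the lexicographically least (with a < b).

By inspection of the expression, no string of length less than 4 matches, and aaba is the lexicographically first match of length 4.

aaba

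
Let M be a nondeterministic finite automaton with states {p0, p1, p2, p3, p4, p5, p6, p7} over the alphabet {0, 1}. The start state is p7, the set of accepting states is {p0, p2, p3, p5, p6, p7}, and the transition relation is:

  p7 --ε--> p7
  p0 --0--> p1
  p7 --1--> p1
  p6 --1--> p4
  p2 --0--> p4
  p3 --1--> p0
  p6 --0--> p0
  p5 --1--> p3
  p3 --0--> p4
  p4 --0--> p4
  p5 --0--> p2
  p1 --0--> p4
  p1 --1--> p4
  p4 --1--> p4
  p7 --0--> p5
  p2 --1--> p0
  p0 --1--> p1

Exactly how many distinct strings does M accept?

The useful subgraph on states {p0, p2, p3, p5, p7} is acyclic, so L(M) is finite; the longest accepting path visits 4 useful states, giving maximum string length 3.
Counting accepting paths from p7 by length: 1 of length 0, 1 of length 1, 2 of length 2, 2 of length 3. Total 6.

6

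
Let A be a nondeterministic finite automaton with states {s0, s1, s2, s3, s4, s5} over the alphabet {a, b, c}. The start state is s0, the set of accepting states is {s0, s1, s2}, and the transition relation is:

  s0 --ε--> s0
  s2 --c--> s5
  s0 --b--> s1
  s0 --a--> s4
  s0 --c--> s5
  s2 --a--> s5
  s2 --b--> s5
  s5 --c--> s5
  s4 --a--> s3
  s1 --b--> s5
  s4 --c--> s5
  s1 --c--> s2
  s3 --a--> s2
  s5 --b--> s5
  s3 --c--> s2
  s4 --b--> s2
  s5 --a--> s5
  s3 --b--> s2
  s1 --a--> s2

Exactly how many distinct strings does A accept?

The useful subgraph on states {s0, s1, s2, s3, s4} is acyclic, so L(A) is finite; the longest accepting path visits 4 useful states, giving maximum string length 3.
Counting accepting paths from s0 by length: 1 of length 0, 1 of length 1, 3 of length 2, 3 of length 3. Total 8.

8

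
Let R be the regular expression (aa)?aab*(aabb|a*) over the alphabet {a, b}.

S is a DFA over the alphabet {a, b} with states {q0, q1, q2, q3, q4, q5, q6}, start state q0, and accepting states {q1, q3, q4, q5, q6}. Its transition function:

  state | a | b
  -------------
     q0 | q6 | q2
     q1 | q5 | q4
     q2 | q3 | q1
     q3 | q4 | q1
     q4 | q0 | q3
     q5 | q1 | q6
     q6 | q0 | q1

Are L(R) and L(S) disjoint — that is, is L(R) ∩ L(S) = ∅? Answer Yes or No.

The string aaa is accepted by both R and S.
Hence L(R) ∩ L(S) ≠ ∅.

No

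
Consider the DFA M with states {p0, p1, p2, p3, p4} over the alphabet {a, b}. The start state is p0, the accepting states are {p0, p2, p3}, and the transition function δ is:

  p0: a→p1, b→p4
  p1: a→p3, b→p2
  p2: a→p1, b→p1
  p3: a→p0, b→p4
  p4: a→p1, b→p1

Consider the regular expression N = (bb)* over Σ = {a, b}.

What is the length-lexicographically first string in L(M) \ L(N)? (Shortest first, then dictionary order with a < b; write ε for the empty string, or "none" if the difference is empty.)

The string aa is accepted by M but not by N.
No shorter string lies in the difference, and aa is the lexicographically first length-2 string in L(M) \ L(N).

aa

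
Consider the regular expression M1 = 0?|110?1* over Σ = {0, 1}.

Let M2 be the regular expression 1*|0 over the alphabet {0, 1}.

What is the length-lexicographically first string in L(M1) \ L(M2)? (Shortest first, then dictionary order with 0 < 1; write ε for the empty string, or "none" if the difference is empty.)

110

The string 110 is accepted by M1 but not by M2.
No shorter string lies in the difference, and 110 is the lexicographically first length-3 string in L(M1) \ L(M2).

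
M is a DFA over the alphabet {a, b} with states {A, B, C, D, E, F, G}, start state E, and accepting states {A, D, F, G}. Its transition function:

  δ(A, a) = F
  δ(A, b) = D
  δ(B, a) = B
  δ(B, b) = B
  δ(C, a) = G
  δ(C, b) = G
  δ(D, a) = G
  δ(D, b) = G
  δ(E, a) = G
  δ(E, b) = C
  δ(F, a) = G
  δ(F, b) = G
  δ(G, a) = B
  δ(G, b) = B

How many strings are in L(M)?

3

The useful subgraph on states {C, E, G} is acyclic, so L(M) is finite; the longest accepting path visits 3 useful states, giving maximum string length 2.
Counting accepting paths from E by length: 1 of length 1, 2 of length 2. Total 3.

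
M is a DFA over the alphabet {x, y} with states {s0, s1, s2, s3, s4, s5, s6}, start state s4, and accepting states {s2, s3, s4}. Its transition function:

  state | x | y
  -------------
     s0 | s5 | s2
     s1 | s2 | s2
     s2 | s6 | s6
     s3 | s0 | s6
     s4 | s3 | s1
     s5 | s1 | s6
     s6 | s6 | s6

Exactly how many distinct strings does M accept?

7

The useful subgraph on states {s0, s1, s2, s3, s4, s5} is acyclic, so L(M) is finite; the longest accepting path visits 6 useful states, giving maximum string length 5.
Counting accepting paths from s4 by length: 1 of length 0, 1 of length 1, 2 of length 2, 1 of length 3, 2 of length 5. Total 7.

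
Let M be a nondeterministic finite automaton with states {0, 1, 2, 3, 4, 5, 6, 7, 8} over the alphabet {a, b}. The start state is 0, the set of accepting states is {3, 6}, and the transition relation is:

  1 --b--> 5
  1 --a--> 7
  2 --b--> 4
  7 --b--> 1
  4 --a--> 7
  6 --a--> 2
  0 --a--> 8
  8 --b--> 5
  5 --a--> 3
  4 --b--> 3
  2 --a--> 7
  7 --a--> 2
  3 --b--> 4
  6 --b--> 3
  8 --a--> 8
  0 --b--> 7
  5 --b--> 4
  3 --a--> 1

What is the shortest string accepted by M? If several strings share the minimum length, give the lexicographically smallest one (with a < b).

aba

A breadth-first search from 0 reaches an accepting state first via the path 0 → 8 → 5 → 3 on input aba.
No string of length < 3 is accepted (BFS exhausts all shorter strings without reaching an accepting state), and aba is the lexicographically least accepting string of length 3.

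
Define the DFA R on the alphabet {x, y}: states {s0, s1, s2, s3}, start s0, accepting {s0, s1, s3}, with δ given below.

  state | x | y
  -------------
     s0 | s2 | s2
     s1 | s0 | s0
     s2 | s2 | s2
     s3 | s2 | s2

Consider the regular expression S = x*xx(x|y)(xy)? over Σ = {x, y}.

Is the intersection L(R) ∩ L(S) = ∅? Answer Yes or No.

Yes

Converting the expression S to a DFA (subset construction, then merging equivalent states) gives the minimal DFA with states {r0, r1, r2, r3, r4, r5, r6, r7}, start state r0, accepting states {r4, r5, r7} and transitions r0: x→r1, y→r2; r1: x→r3, y→r2; r2: x→r2, y→r2; r3: x→r4, y→r5; r4: x→r4, y→r5; r5: x→r6, y→r2; r6: x→r2, y→r7; r7: x→r2, y→r2.
Exploring the product automaton R × S from the start pair (s0, r0), following both machines on each input symbol, reaches 8 state pairs: (s0, r0), (s2, r1), (s2, r2), (s2, r3), (s2, r4), (s2, r5), (s2, r6), (s2, r7).
R accepts in {s0, s1, s3} and S accepts in {r4, r5, r7}; no reachable pair has both components accepting, so no string drives both machines to acceptance simultaneously and L(R) ∩ L(S) = ∅.
So no string is accepted by both, and the intersection is empty.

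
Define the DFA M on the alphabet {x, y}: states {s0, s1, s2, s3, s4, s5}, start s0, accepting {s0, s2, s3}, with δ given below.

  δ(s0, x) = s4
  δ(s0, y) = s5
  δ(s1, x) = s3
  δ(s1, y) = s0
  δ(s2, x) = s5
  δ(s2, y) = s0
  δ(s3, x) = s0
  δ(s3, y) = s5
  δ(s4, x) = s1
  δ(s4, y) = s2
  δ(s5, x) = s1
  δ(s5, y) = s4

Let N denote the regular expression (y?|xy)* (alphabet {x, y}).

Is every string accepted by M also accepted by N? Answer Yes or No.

The string xxx is in L(M) but not in L(N).
So L(M) ⊄ L(N).

No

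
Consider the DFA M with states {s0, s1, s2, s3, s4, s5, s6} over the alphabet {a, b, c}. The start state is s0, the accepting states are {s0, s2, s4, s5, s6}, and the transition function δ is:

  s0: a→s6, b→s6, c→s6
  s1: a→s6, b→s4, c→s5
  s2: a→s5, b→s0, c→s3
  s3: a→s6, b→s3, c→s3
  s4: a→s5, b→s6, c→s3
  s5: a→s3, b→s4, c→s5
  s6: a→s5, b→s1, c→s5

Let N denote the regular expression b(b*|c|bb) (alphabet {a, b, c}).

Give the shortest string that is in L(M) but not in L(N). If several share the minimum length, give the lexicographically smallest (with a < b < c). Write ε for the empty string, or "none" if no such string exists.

The empty string ε is accepted by M but not by N.
Since ε is the unique shortest string, it is the required witness.

ε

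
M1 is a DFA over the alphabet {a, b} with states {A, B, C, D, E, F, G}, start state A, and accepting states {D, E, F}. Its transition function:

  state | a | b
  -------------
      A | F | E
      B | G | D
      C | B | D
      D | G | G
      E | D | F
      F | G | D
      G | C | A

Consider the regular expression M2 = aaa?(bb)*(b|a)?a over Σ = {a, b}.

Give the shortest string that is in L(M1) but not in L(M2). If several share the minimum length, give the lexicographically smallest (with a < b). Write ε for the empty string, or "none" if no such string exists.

a

The string a is accepted by M1 but not by M2.
No shorter string lies in the difference, and a is the lexicographically first length-1 string in L(M1) \ L(M2).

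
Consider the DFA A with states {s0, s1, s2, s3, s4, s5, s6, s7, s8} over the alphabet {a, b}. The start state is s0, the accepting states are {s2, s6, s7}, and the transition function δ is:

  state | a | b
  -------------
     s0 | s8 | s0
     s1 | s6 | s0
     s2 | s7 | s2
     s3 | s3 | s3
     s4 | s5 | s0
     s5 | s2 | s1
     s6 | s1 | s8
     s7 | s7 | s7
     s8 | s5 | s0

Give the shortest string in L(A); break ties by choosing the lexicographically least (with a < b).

A breadth-first search from s0 reaches an accepting state first via the path s0 → s8 → s5 → s2 on input aaa.
No string of length < 3 is accepted (BFS exhausts all shorter strings without reaching an accepting state), and aaa is the lexicographically least accepting string of length 3.

aaa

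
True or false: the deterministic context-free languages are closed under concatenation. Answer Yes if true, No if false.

Take L₁ = {ε, c} (finite, hence regular and DCFL) and L₂ = {c aⁿbⁿ : n≥0} ∪ {cc aⁿb²ⁿ : n≥0} (a DCFL: the number of leading c's tells the DPDA whether to pop one stack symbol per b or per two b's). Then L₁L₂ ∩ cca⁺b* = {cc aⁿbⁿ : n≥1} ∪ {cc aⁿb²ⁿ : n≥1}. If L₁L₂ were a DCFL, so would be this intersection with a regular set, and a DPDA for it started from its configuration after reading cc would accept {aⁿbⁿ : n≥1} ∪ {aⁿb²ⁿ : n≥1}, which no deterministic PDA accepts (a DPDA for it would have a single run on aⁿb²ⁿ, accepting after the prefix aⁿbⁿ and accepting again after n more b's; an ordinary PDA that simulates it on a's and b's and, at any moment when it is accepting, may switch to reading only a fresh letter d while feeding each d to the simulation as a b, would accept aⁱbʲdᵏ (k≥1) exactly when both aⁱbʲ and aⁱbʲ⁺ᵏ are in the language, i.e. its language intersected with the regular set a*b*d⁺ would be exactly {aⁿbⁿdⁿ : n≥1} — impossible, since context-free languages are closed under intersection with regular sets and {aⁿbⁿdⁿ} is not context-free). Hence L₁L₂ is not a DCFL.

No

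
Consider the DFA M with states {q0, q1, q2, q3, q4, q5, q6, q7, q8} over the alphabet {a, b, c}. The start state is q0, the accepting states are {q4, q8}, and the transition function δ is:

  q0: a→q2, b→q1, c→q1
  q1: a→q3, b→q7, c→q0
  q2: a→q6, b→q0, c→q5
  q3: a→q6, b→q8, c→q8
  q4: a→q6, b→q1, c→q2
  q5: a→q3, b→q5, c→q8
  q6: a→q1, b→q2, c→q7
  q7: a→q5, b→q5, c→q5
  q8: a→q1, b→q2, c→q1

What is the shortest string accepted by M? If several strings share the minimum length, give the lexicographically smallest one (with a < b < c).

acc

A breadth-first search from q0 reaches an accepting state first via the path q0 → q2 → q5 → q8 on input acc.
No string of length < 3 is accepted (BFS exhausts all shorter strings without reaching an accepting state), and acc is the lexicographically least accepting string of length 3.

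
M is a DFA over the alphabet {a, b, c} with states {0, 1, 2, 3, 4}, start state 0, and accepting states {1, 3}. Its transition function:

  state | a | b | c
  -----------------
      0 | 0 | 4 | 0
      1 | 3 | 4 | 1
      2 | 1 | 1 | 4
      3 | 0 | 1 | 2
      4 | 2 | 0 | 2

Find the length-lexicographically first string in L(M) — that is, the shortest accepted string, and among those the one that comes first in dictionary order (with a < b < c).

A breadth-first search from 0 reaches an accepting state first via the path 0 → 4 → 2 → 1 on input baa.
No string of length < 3 is accepted (BFS exhausts all shorter strings without reaching an accepting state), and baa is the lexicographically least accepting string of length 3.

baa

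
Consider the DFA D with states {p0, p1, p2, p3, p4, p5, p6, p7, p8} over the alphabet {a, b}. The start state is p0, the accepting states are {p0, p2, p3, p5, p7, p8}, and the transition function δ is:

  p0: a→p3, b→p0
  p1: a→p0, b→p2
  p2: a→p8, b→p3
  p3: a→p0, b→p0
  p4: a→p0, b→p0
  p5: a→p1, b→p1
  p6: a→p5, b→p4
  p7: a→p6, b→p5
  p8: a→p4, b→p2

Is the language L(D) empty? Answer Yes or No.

The empty string ε is accepted: the run p0 ends in the accepting state p0.
Since at least one string is accepted, L(D) is not empty.

No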